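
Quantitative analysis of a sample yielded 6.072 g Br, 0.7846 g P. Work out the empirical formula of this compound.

Br3P

Moles — Br: 6.072 / 79.90 = 0.07599 mol; P: 0.7846 / 30.97 = 0.02533 mol
Smallest is P at 0.02533 mol; normalising gives Br 3.000, P 1.000
≈ 3:1 → Br3P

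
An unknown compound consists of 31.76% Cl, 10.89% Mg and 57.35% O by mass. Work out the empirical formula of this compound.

Cl2MgO8

Assume 100 g: 31.76 g Cl, 10.89 g Mg, 57.35 g O.
n(Cl) = 31.76/35.45 = 0.8959, n(Mg) = 10.89/24.31 = 0.448, n(O) = 57.35/16.00 = 3.584
Smallest is Mg at 0.448 mol; normalising gives Cl 2.000, Mg 1.000, O 8.001
≈ 2:1:8 → Cl2MgO8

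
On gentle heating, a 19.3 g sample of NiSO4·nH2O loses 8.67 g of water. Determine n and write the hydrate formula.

NiSO4·7H2O

Mass of anhydrous NiSO4 = 19.3 − 8.67 = 10.63 g
mol H2O = 8.67 / 18.02 = 0.4811
Molar mass of NiSO4 = 154.76 g/mol → mol NiSO4 = 10.63 / 154.76 = 0.06869
n = 0.4811 / 0.06869 = 7.00 ≈ 7 → NiSO4·7H2O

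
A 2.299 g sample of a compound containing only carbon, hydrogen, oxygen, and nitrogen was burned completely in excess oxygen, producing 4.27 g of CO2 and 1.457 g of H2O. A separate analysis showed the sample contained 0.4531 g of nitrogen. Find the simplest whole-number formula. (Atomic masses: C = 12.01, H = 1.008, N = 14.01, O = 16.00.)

mol C = 4.27 / 44.01 = 0.09702; mass C = 0.09702 × 12.01 = 1.165 g
mol H = 2 × (1.457 / 18.02) = 0.1617; mass H = 0.1617 × 1.008 = 0.1630 g
mol N = 0.4531 / 14.01 = 0.03234
mass O = 2.299 − (1.781) = 0.5176 g → mol O = 0.03235
Ratios (÷ 0.03234): C 3.000, H 5.000, N 1.000, O 1.000
Ratio ≈ 3:5:1:1, so the empirical formula is C3H5NO

C3H5NO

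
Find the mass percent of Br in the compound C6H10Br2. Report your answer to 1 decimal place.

Molar mass = 6(12.01) + 10(1.008) + 2(79.90) = 241.940 g/mol
Mass of Br per mole = 2 × 79.90 = 159.800 g
% Br = 159.800 / 241.940 × 100 = 66.0%

66.0%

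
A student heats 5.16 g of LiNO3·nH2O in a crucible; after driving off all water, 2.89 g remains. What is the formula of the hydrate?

Mass of water lost = 5.16 − 2.89 = 2.27 g → 2.27 / 18.02 = 0.126 mol H2O
Molar mass of LiNO3 = 68.95 g/mol → mol LiNO3 = 2.89 / 68.95 = 0.04191
n = 0.126 / 0.04191 = 3.01 ≈ 3 → LiNO3·3H2O

LiNO3·3H2O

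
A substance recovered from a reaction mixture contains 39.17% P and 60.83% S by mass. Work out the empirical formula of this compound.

P2S3

Assume 100 g: 39.17 g P, 60.83 g S.
P: 39.17 g ÷ 30.97 g/mol = 1.265 mol
S: 60.83 g ÷ 32.07 g/mol = 1.897 mol
Ratios (÷ 1.265): P 1.000, S 1.500
Multiply by 2: P 2.00, S 3.00 → P2S3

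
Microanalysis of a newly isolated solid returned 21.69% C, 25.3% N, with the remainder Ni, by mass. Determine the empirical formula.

C2N2Ni

Assume 100 g: 21.69 g C, 25.3 g N, 53.01 g Ni.
n(C) = 21.69/12.01 = 1.806, n(N) = 25.3/14.01 = 1.806, n(Ni) = 53.01/58.69 = 0.9032
Ratios (÷ 0.9032): C 2.000, N 1.999, Ni 1.000
→ C2N2Ni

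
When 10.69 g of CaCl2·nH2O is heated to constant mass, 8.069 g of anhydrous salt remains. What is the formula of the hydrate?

CaCl2·2H2O

Mass of water lost = 10.69 − 8.069 = 2.621 g → 2.621 / 18.02 = 0.1454 mol H2O
Molar mass of CaCl2 = 110.98 g/mol → mol CaCl2 = 8.069 / 110.98 = 0.07271
n = 0.1454 / 0.07271 = 2.00 ≈ 2 → CaCl2·2H2O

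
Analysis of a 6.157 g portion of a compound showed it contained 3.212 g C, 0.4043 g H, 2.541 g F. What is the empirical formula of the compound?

n(C) = 3.212/12.01 = 0.2674, n(H) = 0.4043/1.008 = 0.4011, n(F) = 2.541/19.00 = 0.1337
Divide by the smallest (0.1337 mol F): C 2.000, H 2.999, F 1.000
Ratio ≈ 2:3:1, so the empirical formula is C2H3F

C2H3F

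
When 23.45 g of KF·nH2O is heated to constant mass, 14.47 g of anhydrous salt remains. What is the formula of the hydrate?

Mass of water lost = 23.45 − 14.47 = 8.98 g → 8.98 / 18.02 = 0.4983 mol H2O
Molar mass of KF = 58.10 g/mol → mol KF = 14.47 / 58.10 = 0.2491
n = 0.4983 / 0.2491 = 2.00 ≈ 2 → KF·2H2O

KF·2H2O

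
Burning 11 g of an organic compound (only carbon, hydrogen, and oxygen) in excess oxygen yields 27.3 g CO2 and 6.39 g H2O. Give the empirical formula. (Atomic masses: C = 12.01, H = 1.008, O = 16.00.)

mol C = 27.3 / 44.01 = 0.6203; mass C = 0.6203 × 12.01 = 7.450 g
mol H = 2 × (6.39 / 18.02) = 0.7092; mass H = 0.7092 × 1.008 = 0.7149 g
mass O = 11 − (8.165) = 2.835 g → mol O = 0.1772
Divide by the smallest (0.1772 mol O): C 3.501, H 4.002, O 1.000
Scaling by 2: C 7.00, H 8.00, O 2.00 → C7H8O2

C7H8O2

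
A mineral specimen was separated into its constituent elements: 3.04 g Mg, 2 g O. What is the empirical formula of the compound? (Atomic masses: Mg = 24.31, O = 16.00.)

Moles — Mg: 3.04 / 24.31 = 0.1251 mol; O: 2 / 16.00 = 0.125 mol
Divide by the smallest (0.125 mol O): Mg 1.000, O 1.000
→ MgO

MgO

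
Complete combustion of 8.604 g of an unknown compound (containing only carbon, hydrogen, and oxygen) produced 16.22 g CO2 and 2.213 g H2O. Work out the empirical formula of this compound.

C3H2O2

mol C = 16.22 / 44.01 = 0.3686; mass C = 0.3686 × 12.01 = 4.426 g
mol H = 2 × (2.213 / 18.02) = 0.2456; mass H = 0.2456 × 1.008 = 0.2476 g
mass O = 8.604 − (4.674) = 3.930 g → mol O = 0.2456
Smallest is H at 0.2456 mol; normalising gives C 1.501, H 1.000, O 1.000
×2: C 3.00, H 2.00, O 2.00 → C3H2O2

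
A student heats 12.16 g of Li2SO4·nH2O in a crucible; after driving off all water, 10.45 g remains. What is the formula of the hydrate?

Mass of water lost = 12.16 − 10.45 = 1.71 g → 1.71 / 18.02 = 0.09489 mol H2O
Molar mass of Li2SO4 = 109.95 g/mol → mol Li2SO4 = 10.45 / 109.95 = 0.09504
n = 0.09489 / 0.09504 = 1.00 ≈ 1 → Li2SO4·H2O

Li2SO4·H2O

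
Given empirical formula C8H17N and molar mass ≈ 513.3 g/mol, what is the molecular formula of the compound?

Empirical-formula mass = 127.23 g/mol
n = 513.3 / 127.23 = 4.03 ≈ 4
Molecular formula = (C8H17N)4 = C32H68N4

C32H68N4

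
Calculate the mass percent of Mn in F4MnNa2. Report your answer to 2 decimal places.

31.05%

Molar mass = 4(19.00) + 1(54.94) + 2(22.99) = 176.920 g/mol
Mass of Mn per mole = 1 × 54.94 = 54.940 g
% Mn = 54.940 / 176.920 × 100 = 31.05%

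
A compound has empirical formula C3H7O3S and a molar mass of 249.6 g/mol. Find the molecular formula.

C6H14O6S2

Empirical-formula mass = 123.16 g/mol
n = 249.6 / 123.16 = 2.03 ≈ 2
Molecular formula = (C3H7O3S)2 = C6H14O6S2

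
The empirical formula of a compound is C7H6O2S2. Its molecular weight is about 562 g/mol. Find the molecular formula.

C21H18O6S6

Empirical-formula mass = 186.26 g/mol
n = 562 / 186.26 = 3.02 ≈ 3
Molecular formula = (C7H6O2S2)3 = C21H18O6S6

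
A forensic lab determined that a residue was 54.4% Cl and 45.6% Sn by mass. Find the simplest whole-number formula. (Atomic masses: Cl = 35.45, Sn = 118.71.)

Cl4Sn

Assume 100 g: 54.4 g Cl, 45.6 g Sn.
n(Cl) = 54.4/35.45 = 1.535, n(Sn) = 45.6/118.71 = 0.3841
Smallest is Sn at 0.3841 mol; normalising gives Cl 3.995, Sn 1.000
≈ 4:1 → Cl4Sn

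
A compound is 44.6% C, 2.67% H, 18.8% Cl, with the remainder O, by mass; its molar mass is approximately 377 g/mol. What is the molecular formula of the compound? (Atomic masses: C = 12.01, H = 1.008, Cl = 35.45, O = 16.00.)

Assume 100 g: 44.6 g C, 2.67 g H, 18.8 g Cl, 33.93 g O.
Moles — C: 44.6 / 12.01 = 3.714 mol; H: 2.67 / 1.008 = 2.649 mol; Cl: 18.8 / 35.45 = 0.5303 mol; O: 33.93 / 16.00 = 2.121 mol
Smallest is Cl at 0.5303 mol; normalising gives C 7.002, H 4.995, Cl 1.000, O 3.999
→ C7H5ClO4
Empirical-formula mass = 188.56 g/mol
n = 377 / 188.56 = 2.00 ≈ 2
Molecular formula = (C7H5ClO4)×2 = C14H10Cl2O8

C14H10Cl2O8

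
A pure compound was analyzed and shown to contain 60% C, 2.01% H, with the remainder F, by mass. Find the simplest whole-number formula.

Assume 100 g: 60 g C, 2.01 g H, 37.99 g F.
n(C) = 60/12.01 = 4.996, n(H) = 2.01/1.008 = 1.994, n(F) = 37.99/19.00 = 1.999
Divide by the smallest (1.994 mol H): C 2.505, H 1.000, F 1.003
×2: C 5.01, H 2.00, F 2.01 → C5H2F2

C5H2F2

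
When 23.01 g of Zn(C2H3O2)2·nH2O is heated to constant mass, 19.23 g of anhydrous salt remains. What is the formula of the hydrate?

Mass of water lost = 23.01 − 19.23 = 3.78 g → 3.78 / 18.02 = 0.2098 mol H2O
Molar mass of Zn(C2H3O2)2 = 183.47 g/mol → mol Zn(C2H3O2)2 = 19.23 / 183.47 = 0.1048
n = 0.2098 / 0.1048 = 2.00 ≈ 2 → Zn(C2H3O2)2·2H2O

Zn(C2H3O2)2·2H2O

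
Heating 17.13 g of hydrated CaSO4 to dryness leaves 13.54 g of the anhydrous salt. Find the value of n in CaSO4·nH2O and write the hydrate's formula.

CaSO4·2H2O

Mass of water lost = 17.13 − 13.54 = 3.59 g → 3.59 / 18.02 = 0.1992 mol H2O
Molar mass of CaSO4 = 136.15 g/mol → mol CaSO4 = 13.54 / 136.15 = 0.09945
n = 0.1992 / 0.09945 = 2.00 ≈ 2 → CaSO4·2H2O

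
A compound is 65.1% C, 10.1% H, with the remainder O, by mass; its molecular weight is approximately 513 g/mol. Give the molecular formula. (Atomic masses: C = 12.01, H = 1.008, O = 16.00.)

C28H52O8

Assume 100 g: 65.1 g C, 10.1 g H, 24.8 g O.
Moles — C: 65.1 / 12.01 = 5.42 mol; H: 10.1 / 1.008 = 10.02 mol; O: 24.8 / 16.00 = 1.55 mol
Smallest is O at 1.55 mol; normalising gives C 3.497, H 6.464, O 1.000
×2: C 6.99, H 12.93, O 2.00 → C7H13O2
Empirical-formula mass = 129.17 g/mol
n = 513 / 129.17 = 3.97 ≈ 4
Molecular formula = (C7H13O2)×4 = C28H52O8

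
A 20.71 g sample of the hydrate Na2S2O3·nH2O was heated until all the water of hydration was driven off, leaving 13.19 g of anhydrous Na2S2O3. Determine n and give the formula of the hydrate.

Mass of water lost = 20.71 − 13.19 = 7.52 g → 7.52 / 18.02 = 0.4173 mol H2O
Molar mass of Na2S2O3 = 158.12 g/mol → mol Na2S2O3 = 13.19 / 158.12 = 0.08342
n = 0.4173 / 0.08342 = 5.00 ≈ 5 → Na2S2O3·5H2O

Na2S2O3·5H2O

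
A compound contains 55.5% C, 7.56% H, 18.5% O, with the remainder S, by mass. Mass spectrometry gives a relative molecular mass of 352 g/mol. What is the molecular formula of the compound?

C16H26O4S2

Assume 100 g: 55.5 g C, 7.56 g H, 18.5 g O, 18.44 g S.
n(C) = 55.5/12.01 = 4.621, n(H) = 7.56/1.008 = 7.5, n(O) = 18.5/16.00 = 1.156, n(S) = 18.44/32.07 = 0.575
Smallest is S at 0.575 mol; normalising gives C 8.037, H 13.044, O 2.011, S 1.000
→ C8H13O2S
Empirical-formula mass = 173.25 g/mol
n = 352 / 173.25 = 2.03 ≈ 2
Molecular formula = (C8H13O2S)×2 = C16H26O4S2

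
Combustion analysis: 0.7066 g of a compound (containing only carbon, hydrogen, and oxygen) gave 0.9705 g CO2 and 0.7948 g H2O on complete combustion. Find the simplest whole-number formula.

CH4O

mol C = 0.9705 / 44.01 = 0.02205; mass C = 0.02205 × 12.01 = 0.2648 g
mol H = 2 × (0.7948 / 18.02) = 0.08821; mass H = 0.08821 × 1.008 = 0.08892 g
mass O = 0.7066 − (0.3538) = 0.3528 g → mol O = 0.02205
Ratios (÷ 0.02205): C 1.000, H 4.000, O 1.000
≈ 1:4:1 → CH4O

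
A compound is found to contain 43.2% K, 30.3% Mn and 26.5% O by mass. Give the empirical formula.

K2MnO3

Assume 100 g: 43.2 g K, 30.3 g Mn, 26.5 g O.
Moles — K: 43.2 / 39.10 = 1.105 mol; Mn: 30.3 / 54.94 = 0.5515 mol; O: 26.5 / 16.00 = 1.656 mol
Divide by the smallest (0.5515 mol Mn): K 2.003, Mn 1.000, O 3.003
Ratio ≈ 2:1:3, so the empirical formula is K2MnO3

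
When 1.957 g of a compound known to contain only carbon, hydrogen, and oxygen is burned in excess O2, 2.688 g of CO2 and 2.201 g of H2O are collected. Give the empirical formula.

mol C = 2.688 / 44.01 = 0.06108; mass C = 0.06108 × 12.01 = 0.7335 g
mol H = 2 × (2.201 / 18.02) = 0.2443; mass H = 0.2443 × 1.008 = 0.2462 g
mass O = 1.957 − (0.9798) = 0.9772 g → mol O = 0.06108
Smallest is O at 0.06108 mol; normalising gives C 1.000, H 4.000, O 1.000
Ratio ≈ 1:4:1, so the empirical formula is CH4O

CH4O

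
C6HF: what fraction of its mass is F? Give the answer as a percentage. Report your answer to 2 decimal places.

Molar mass = 6(12.01) + 1(1.008) + 1(19.00) = 92.068 g/mol
Mass of F per mole = 1 × 19.00 = 19.000 g
% F = 19.000 / 92.068 × 100 = 20.64%

20.64%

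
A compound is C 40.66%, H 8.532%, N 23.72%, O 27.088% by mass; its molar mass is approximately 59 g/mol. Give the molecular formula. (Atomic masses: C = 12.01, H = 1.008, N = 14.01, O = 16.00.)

Assume 100 g: 40.66 g C, 8.532 g H, 23.72 g N, 27.088 g O.
n(C) = 40.66/12.01 = 3.386, n(H) = 8.532/1.008 = 8.464, n(N) = 23.72/14.01 = 1.693, n(O) = 27.088/16.00 = 1.693
Smallest is O at 1.693 mol; normalising gives C 2.000, H 5.000, N 1.000, O 1.000
Ratio ≈ 2:5:1:1, so the empirical formula is C2H5NO
Empirical-formula mass = 59.07 g/mol
n = 59 / 59.07 = 1.00 ≈ 1
Molecular formula = empirical formula = C2H5NO

C2H5NO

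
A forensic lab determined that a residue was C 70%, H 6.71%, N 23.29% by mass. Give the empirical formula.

C7H8N2

Assume 100 g: 70 g C, 6.71 g H, 23.29 g N.
Moles — C: 70 / 12.01 = 5.828 mol; H: 6.71 / 1.008 = 6.657 mol; N: 23.29 / 14.01 = 1.662 mol
Ratios (÷ 1.662): C 3.506, H 4.004, N 1.000
Scaling by 2: C 7.01, H 8.01, N 2.00 → C7H8N2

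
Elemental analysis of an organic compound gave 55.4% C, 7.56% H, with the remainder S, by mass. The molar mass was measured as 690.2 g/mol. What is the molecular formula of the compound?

Assume 100 g: 55.4 g C, 7.56 g H, 37.04 g S.
C: 55.4 g ÷ 12.01 g/mol = 4.613 mol
H: 7.56 g ÷ 1.008 g/mol = 7.5 mol
S: 37.04 g ÷ 32.07 g/mol = 1.155 mol
Divide by the smallest (1.155 mol S): C 3.994, H 6.494, S 1.000
Multiply by 2: C 7.99, H 12.99, S 2.00 → C8H13S2
Empirical-formula mass = 173.32 g/mol
n = 690.2 / 173.32 = 3.98 ≈ 4
Molecular formula = (C8H13S2)×4 = C32H52S8

C32H52S8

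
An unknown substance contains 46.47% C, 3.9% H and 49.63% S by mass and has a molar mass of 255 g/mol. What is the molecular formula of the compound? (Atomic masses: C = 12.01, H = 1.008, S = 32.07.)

Assume 100 g: 46.47 g C, 3.9 g H, 49.63 g S.
C: 46.47 g ÷ 12.01 g/mol = 3.869 mol
H: 3.9 g ÷ 1.008 g/mol = 3.869 mol
S: 49.63 g ÷ 32.07 g/mol = 1.548 mol
Divide by the smallest (1.548 mol S): C 2.500, H 2.500, S 1.000
Scaling by 2: C 5.00, H 5.00, S 2.00 → C5H5S2
Empirical-formula mass = 129.23 g/mol
n = 255 / 129.23 = 1.97 ≈ 2
Molecular formula = (C5H5S2)×2 = C10H10S4

C10H10S4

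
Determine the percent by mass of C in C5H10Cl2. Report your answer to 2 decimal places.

Molar mass = 5(12.01) + 10(1.008) + 2(35.45) = 141.030 g/mol
Mass of C per mole = 5 × 12.01 = 60.050 g
% C = 60.050 / 141.030 × 100 = 42.58%

42.58%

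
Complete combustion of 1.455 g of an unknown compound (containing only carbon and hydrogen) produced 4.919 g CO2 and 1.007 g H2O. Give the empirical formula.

mol C = 4.919 / 44.01 = 0.1118; mass C = 0.1118 × 12.01 = 1.342 g
mol H = 2 × (1.007 / 18.02) = 0.1118; mass H = 0.1118 × 1.008 = 0.1127 g
Ratios (÷ 0.1118): C 1.000, H 1.000
Ratio ≈ 1:1, so the empirical formula is CH

CH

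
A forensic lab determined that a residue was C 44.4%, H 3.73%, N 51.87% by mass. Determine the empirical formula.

Assume 100 g: 44.4 g C, 3.73 g H, 51.87 g N.
Moles — C: 44.4 / 12.01 = 3.697 mol; H: 3.73 / 1.008 = 3.7 mol; N: 51.87 / 14.01 = 3.702 mol
Divide by the smallest (3.697 mol C): C 1.000, H 1.001, N 1.001
Ratio ≈ 1:1:1, so the empirical formula is CHN

CHN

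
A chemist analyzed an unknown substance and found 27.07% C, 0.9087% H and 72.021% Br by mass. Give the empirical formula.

C5H2Br2

Assume 100 g: 27.07 g C, 0.9087 g H, 72.021 g Br.
n(C) = 27.07/12.01 = 2.254, n(H) = 0.9087/1.008 = 0.9015, n(Br) = 72.021/79.90 = 0.9014
Smallest is Br at 0.9014 mol; normalising gives C 2.501, H 1.000, Br 1.000
×2: C 5.00, H 2.00, Br 2.00 → C5H2Br2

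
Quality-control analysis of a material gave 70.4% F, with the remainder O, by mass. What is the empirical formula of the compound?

F2O

Assume 100 g: 70.4 g F, 29.6 g O.
n(F) = 70.4/19.00 = 3.705, n(O) = 29.6/16.00 = 1.85
Ratios (÷ 1.85): F 2.003, O 1.000
Ratio ≈ 2:1, so the empirical formula is F2O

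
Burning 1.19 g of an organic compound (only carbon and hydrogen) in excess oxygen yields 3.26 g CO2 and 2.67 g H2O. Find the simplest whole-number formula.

mol C = 3.26 / 44.01 = 0.07407; mass C = 0.07407 × 12.01 = 0.8896 g
mol H = 2 × (2.67 / 18.02) = 0.2963; mass H = 0.2963 × 1.008 = 0.2987 g
Divide by the smallest (0.07407 mol C): C 1.000, H 4.001
→ CH4

CH4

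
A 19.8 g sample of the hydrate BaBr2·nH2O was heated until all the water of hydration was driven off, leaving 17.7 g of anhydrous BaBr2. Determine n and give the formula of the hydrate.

BaBr2·2H2O

Mass of water lost = 19.8 − 17.7 = 2.1 g → 2.1 / 18.02 = 0.1165 mol H2O
Molar mass of BaBr2 = 297.13 g/mol → mol BaBr2 = 17.7 / 297.13 = 0.05957
n = 0.1165 / 0.05957 = 1.96 ≈ 2 → BaBr2·2H2O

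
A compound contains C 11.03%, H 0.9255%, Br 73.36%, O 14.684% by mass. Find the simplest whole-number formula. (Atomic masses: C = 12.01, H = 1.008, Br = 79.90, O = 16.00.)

Assume 100 g: 11.03 g C, 0.9255 g H, 73.36 g Br, 14.684 g O.
Moles — C: 11.03 / 12.01 = 0.9184 mol; H: 0.9255 / 1.008 = 0.9182 mol; Br: 73.36 / 79.90 = 0.9181 mol; O: 14.684 / 16.00 = 0.9177 mol
Smallest is O at 0.9177 mol; normalising gives C 1.001, H 1.000, Br 1.000, O 1.000
→ CHBrO

CHBrO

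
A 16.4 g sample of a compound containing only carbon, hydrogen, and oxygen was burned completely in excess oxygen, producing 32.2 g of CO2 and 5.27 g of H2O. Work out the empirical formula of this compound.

mol C = 32.2 / 44.01 = 0.7317; mass C = 0.7317 × 12.01 = 8.787 g
mol H = 2 × (5.27 / 18.02) = 0.5849; mass H = 0.5849 × 1.008 = 0.5896 g
mass O = 16.4 − (9.377) = 7.023 g → mol O = 0.4390
Smallest is O at 0.439 mol; normalising gives C 1.667, H 1.332, O 1.000
×3: C 5.00, H 4.00, O 3.00 → C5H4O3

C5H4O3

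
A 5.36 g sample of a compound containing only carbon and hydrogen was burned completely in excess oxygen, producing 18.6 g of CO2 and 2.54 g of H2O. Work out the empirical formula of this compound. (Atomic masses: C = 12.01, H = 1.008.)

mol C = 18.6 / 44.01 = 0.4226; mass C = 0.4226 × 12.01 = 5.076 g
mol H = 2 × (2.54 / 18.02) = 0.2819; mass H = 0.2819 × 1.008 = 0.2842 g
Smallest is H at 0.2819 mol; normalising gives C 1.499, H 1.000
Scaling by 2: C 3.00, H 2.00 → C3H2

C3H2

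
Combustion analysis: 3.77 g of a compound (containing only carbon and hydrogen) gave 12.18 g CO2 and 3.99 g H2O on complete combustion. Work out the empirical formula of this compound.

C5H8

mol C = 12.18 / 44.01 = 0.2768; mass C = 0.2768 × 12.01 = 3.324 g
mol H = 2 × (3.99 / 18.02) = 0.4428; mass H = 0.4428 × 1.008 = 0.4464 g
Smallest is C at 0.2768 mol; normalising gives C 1.000, H 1.600
Scaling by 5: C 5.00, H 8.00 → C5H8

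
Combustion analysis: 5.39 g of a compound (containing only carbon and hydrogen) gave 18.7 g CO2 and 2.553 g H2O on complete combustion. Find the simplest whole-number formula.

mol C = 18.7 / 44.01 = 0.4249; mass C = 0.4249 × 12.01 = 5.103 g
mol H = 2 × (2.553 / 18.02) = 0.2834; mass H = 0.2834 × 1.008 = 0.2856 g
Ratios (÷ 0.2834): C 1.500, H 1.000
×2: C 3.00, H 2.00 → C3H2

C3H2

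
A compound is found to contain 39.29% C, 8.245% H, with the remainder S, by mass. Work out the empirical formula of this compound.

C2H5S

Assume 100 g: 39.29 g C, 8.245 g H, 52.465 g S.
n(C) = 39.29/12.01 = 3.271, n(H) = 8.245/1.008 = 8.18, n(S) = 52.465/32.07 = 1.636
Ratios (÷ 1.636): C 2.000, H 5.000, S 1.000
→ C2H5S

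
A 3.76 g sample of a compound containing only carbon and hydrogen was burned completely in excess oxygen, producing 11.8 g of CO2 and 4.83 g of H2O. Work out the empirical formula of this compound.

mol C = 11.8 / 44.01 = 0.2681; mass C = 0.2681 × 12.01 = 3.220 g
mol H = 2 × (4.83 / 18.02) = 0.5361; mass H = 0.5361 × 1.008 = 0.5404 g
Ratios (÷ 0.2681): C 1.000, H 1.999
Ratio ≈ 1:2, so the empirical formula is CH2

CH2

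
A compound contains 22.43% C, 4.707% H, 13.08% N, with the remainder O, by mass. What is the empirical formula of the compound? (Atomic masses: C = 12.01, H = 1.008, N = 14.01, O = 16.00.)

C2H5NO4

Assume 100 g: 22.43 g C, 4.707 g H, 13.08 g N, 59.783 g O.
C: 22.43 g ÷ 12.01 g/mol = 1.868 mol
H: 4.707 g ÷ 1.008 g/mol = 4.67 mol
N: 13.08 g ÷ 14.01 g/mol = 0.9336 mol
O: 59.783 g ÷ 16.00 g/mol = 3.736 mol
Smallest is N at 0.9336 mol; normalising gives C 2.000, H 5.002, N 1.000, O 4.002
Ratio ≈ 2:5:1:4, so the empirical formula is C2H5NO4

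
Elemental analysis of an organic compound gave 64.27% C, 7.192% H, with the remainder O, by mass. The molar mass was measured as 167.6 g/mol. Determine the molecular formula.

C9H12O3

Assume 100 g: 64.27 g C, 7.192 g H, 28.538 g O.
Moles — C: 64.27 / 12.01 = 5.351 mol; H: 7.192 / 1.008 = 7.135 mol; O: 28.538 / 16.00 = 1.784 mol
Ratios (÷ 1.784): C 3.000, H 4.000, O 1.000
Ratio ≈ 3:4:1, so the empirical formula is C3H4O
Empirical-formula mass = 56.06 g/mol
n = 167.6 / 56.06 = 2.99 ≈ 3
Molecular formula = (C3H4O)×3 = C9H12O3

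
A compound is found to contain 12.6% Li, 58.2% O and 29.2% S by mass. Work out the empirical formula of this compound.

Assume 100 g: 12.6 g Li, 58.2 g O, 29.2 g S.
Moles — Li: 12.6 / 6.94 = 1.816 mol; O: 58.2 / 16.00 = 3.638 mol; S: 29.2 / 32.07 = 0.9105 mol
Smallest is S at 0.9105 mol; normalising gives Li 1.994, O 3.995, S 1.000
Ratio ≈ 2:4:1, so the empirical formula is Li2O4S

Li2O4S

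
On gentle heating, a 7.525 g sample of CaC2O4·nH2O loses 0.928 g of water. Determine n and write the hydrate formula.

CaC2O4·H2O

Mass of anhydrous CaC2O4 = 7.525 − 0.928 = 6.597 g
mol H2O = 0.928 / 18.02 = 0.0515
Molar mass of CaC2O4 = 128.10 g/mol → mol CaC2O4 = 6.597 / 128.10 = 0.0515
n = 0.0515 / 0.0515 = 1.00 ≈ 1 → CaC2O4·H2O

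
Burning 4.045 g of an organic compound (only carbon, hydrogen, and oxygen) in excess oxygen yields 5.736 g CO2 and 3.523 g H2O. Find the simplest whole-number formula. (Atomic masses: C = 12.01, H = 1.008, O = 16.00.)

CH3O

mol C = 5.736 / 44.01 = 0.1303; mass C = 0.1303 × 12.01 = 1.565 g
mol H = 2 × (3.523 / 18.02) = 0.3910; mass H = 0.3910 × 1.008 = 0.3941 g
mass O = 4.045 − (1.959) = 2.086 g → mol O = 0.1303
Divide by the smallest (0.1303 mol C): C 1.000, H 3.000, O 1.000
Ratio ≈ 1:3:1, so the empirical formula is CH3O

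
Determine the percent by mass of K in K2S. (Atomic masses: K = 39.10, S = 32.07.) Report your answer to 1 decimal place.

70.9%

Molar mass = 2(39.10) + 1(32.07) = 110.270 g/mol
Mass of K per mole = 2 × 39.10 = 78.200 g
% K = 78.200 / 110.270 × 100 = 70.9%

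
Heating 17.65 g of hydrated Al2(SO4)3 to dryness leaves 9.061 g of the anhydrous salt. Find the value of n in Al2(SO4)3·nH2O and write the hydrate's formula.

Al2(SO4)3·18H2O

Mass of water lost = 17.65 − 9.061 = 8.589 g → 8.589 / 18.02 = 0.4766 mol H2O
Molar mass of Al2(SO4)3 = 342.17 g/mol → mol Al2(SO4)3 = 9.061 / 342.17 = 0.02648
n = 0.4766 / 0.02648 = 18.00 ≈ 18 → Al2(SO4)3·18H2O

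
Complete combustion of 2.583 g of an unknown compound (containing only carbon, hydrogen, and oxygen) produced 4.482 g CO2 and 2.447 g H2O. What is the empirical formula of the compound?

C3H8O2

mol C = 4.482 / 44.01 = 0.1018; mass C = 0.1018 × 12.01 = 1.223 g
mol H = 2 × (2.447 / 18.02) = 0.2716; mass H = 0.2716 × 1.008 = 0.2738 g
mass O = 2.583 − (1.497) = 1.086 g → mol O = 0.06788
Ratios (÷ 0.06788): C 1.500, H 4.001, O 1.000
Multiply by 2: C 3.00, H 8.00, O 2.00 → C3H8O2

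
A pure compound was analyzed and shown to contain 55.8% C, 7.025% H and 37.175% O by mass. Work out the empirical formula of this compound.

C2H3O

Assume 100 g: 55.8 g C, 7.025 g H, 37.175 g O.
n(C) = 55.8/12.01 = 4.646, n(H) = 7.025/1.008 = 6.969, n(O) = 37.175/16.00 = 2.323
Smallest is O at 2.323 mol; normalising gives C 2.000, H 3.000, O 1.000
→ C2H3O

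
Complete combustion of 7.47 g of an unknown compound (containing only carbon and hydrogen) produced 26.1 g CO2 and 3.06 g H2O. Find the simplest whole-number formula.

C7H4

mol C = 26.1 / 44.01 = 0.5930; mass C = 0.5930 × 12.01 = 7.122 g
mol H = 2 × (3.06 / 18.02) = 0.3396; mass H = 0.3396 × 1.008 = 0.3423 g
Divide by the smallest (0.3396 mol H): C 1.746, H 1.000
Scaling by 4: C 6.98, H 4.00 → C7H4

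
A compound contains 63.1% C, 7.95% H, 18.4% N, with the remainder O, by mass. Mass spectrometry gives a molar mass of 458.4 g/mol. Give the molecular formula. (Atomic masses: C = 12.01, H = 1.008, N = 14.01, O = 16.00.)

C24H36N6O3

Assume 100 g: 63.1 g C, 7.95 g H, 18.4 g N, 10.55 g O.
C: 63.1 g ÷ 12.01 g/mol = 5.254 mol
H: 7.95 g ÷ 1.008 g/mol = 7.887 mol
N: 18.4 g ÷ 14.01 g/mol = 1.313 mol
O: 10.55 g ÷ 16.00 g/mol = 0.6594 mol
Ratios (÷ 0.6594): C 7.968, H 11.961, N 1.992, O 1.000
≈ 8:12:2:1 → C8H12N2O
Empirical-formula mass = 152.20 g/mol
n = 458.4 / 152.20 = 3.01 ≈ 3
Molecular formula = (C8H12N2O)×3 = C24H36N6O3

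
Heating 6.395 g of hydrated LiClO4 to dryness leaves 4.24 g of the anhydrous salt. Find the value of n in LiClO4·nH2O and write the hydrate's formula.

LiClO4·3H2O

Mass of water lost = 6.395 − 4.24 = 2.155 g → 2.155 / 18.02 = 0.1196 mol H2O
Molar mass of LiClO4 = 106.39 g/mol → mol LiClO4 = 4.24 / 106.39 = 0.03985
n = 0.1196 / 0.03985 = 3.00 ≈ 3 → LiClO4·3H2O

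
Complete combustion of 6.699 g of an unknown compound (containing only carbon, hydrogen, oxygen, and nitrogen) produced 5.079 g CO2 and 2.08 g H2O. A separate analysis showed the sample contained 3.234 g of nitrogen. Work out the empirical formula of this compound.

mol C = 5.079 / 44.01 = 0.1154; mass C = 0.1154 × 12.01 = 1.386 g
mol H = 2 × (2.08 / 18.02) = 0.2309; mass H = 0.2309 × 1.008 = 0.2327 g
mol N = 3.234 / 14.01 = 0.2308
mass O = 6.699 − (4.853) = 1.846 g → mol O = 0.1154
Smallest is O at 0.1154 mol; normalising gives C 1.000, H 2.001, N 2.000, O 1.000
→ CH2N2O

CH2N2O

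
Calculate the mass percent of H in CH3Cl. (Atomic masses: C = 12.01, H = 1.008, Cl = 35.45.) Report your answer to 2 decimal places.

5.99%

Molar mass = 1(12.01) + 3(1.008) + 1(35.45) = 50.484 g/mol
Mass of H per mole = 3 × 1.008 = 3.024 g
% H = 3.024 / 50.484 × 100 = 5.99%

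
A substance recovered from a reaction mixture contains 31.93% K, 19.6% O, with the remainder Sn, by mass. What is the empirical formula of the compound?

Assume 100 g: 31.93 g K, 19.6 g O, 48.47 g Sn.
n(K) = 31.93/39.10 = 0.8166, n(O) = 19.6/16.00 = 1.225, n(Sn) = 48.47/118.71 = 0.4083
Smallest is Sn at 0.4083 mol; normalising gives K 2.000, O 3.000, Sn 1.000
≈ 2:3:1 → K2O3Sn

K2O3Sn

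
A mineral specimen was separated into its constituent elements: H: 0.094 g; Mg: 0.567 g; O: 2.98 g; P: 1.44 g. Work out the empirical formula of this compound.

H4MgO8P2

n(H) = 0.094/1.008 = 0.09325, n(Mg) = 0.567/24.31 = 0.02332, n(O) = 2.98/16.00 = 0.1862, n(P) = 1.44/30.97 = 0.0465
Divide by the smallest (0.02332 mol Mg): H 3.998, Mg 1.000, O 7.985, P 1.994
Ratio ≈ 4:1:8:2, so the empirical formula is H4MgO8P2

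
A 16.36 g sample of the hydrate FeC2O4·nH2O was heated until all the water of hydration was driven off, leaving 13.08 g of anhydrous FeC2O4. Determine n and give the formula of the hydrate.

FeC2O4·2H2O

Mass of water lost = 16.36 − 13.08 = 3.28 g → 3.28 / 18.02 = 0.182 mol H2O
Molar mass of FeC2O4 = 143.87 g/mol → mol FeC2O4 = 13.08 / 143.87 = 0.09092
n = 0.182 / 0.09092 = 2.00 ≈ 2 → FeC2O4·2H2O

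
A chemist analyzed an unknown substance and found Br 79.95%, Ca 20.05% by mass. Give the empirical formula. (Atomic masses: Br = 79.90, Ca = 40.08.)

Br2Ca

Assume 100 g: 79.95 g Br, 20.05 g Ca.
Moles — Br: 79.95 / 79.90 = 1.001 mol; Ca: 20.05 / 40.08 = 0.5002 mol
Smallest is Ca at 0.5002 mol; normalising gives Br 2.000, Ca 1.000
≈ 2:1 → Br2Ca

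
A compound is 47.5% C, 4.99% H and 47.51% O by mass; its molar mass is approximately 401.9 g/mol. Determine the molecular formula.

C16H20O12

Assume 100 g: 47.5 g C, 4.99 g H, 47.51 g O.
C: 47.5 g ÷ 12.01 g/mol = 3.955 mol
H: 4.99 g ÷ 1.008 g/mol = 4.95 mol
O: 47.51 g ÷ 16.00 g/mol = 2.969 mol
Smallest is O at 2.969 mol; normalising gives C 1.332, H 1.667, O 1.000
Multiply by 3: C 4.00, H 5.00, O 3.00 → C4H5O3
Empirical-formula mass = 101.08 g/mol
n = 401.9 / 101.08 = 3.98 ≈ 4
Molecular formula = (C4H5O3)×4 = C16H20O12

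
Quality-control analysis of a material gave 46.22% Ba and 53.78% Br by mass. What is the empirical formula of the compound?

BaBr2

Assume 100 g: 46.22 g Ba, 53.78 g Br.
Moles — Ba: 46.22 / 137.33 = 0.3366 mol; Br: 53.78 / 79.90 = 0.6731 mol
Ratios (÷ 0.3366): Ba 1.000, Br 2.000
→ BaBr2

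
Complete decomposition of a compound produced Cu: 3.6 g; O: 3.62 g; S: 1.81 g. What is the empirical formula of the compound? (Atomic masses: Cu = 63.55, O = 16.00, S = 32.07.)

CuO4S

Moles — Cu: 3.6 / 63.55 = 0.05665 mol; O: 3.62 / 16.00 = 0.2263 mol; S: 1.81 / 32.07 = 0.05644 mol
Ratios (÷ 0.05644): Cu 1.004, O 4.009, S 1.000
→ CuO4S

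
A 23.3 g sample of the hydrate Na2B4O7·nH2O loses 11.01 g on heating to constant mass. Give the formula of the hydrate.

Mass of anhydrous Na2B4O7 = 23.3 − 11.01 = 12.29 g
mol H2O = 11.01 / 18.02 = 0.611
Molar mass of Na2B4O7 = 201.22 g/mol → mol Na2B4O7 = 12.29 / 201.22 = 0.06108
n = 0.611 / 0.06108 = 10.00 ≈ 10 → Na2B4O7·10H2O

Na2B4O7·10H2O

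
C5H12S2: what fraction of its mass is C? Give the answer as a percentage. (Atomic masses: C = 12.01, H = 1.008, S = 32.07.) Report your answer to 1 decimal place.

44.1%

Molar mass = 5(12.01) + 12(1.008) + 2(32.07) = 136.286 g/mol
Mass of C per mole = 5 × 12.01 = 60.050 g
% C = 60.050 / 136.286 × 100 = 44.1%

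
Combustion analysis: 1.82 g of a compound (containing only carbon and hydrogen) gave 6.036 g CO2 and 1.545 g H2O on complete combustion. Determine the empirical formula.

mol C = 6.036 / 44.01 = 0.1372; mass C = 0.1372 × 12.01 = 1.647 g
mol H = 2 × (1.545 / 18.02) = 0.1715; mass H = 0.1715 × 1.008 = 0.1728 g
Smallest is C at 0.1372 mol; normalising gives C 1.000, H 1.250
Scaling by 4: C 4.00, H 5.00 → C4H5

C4H5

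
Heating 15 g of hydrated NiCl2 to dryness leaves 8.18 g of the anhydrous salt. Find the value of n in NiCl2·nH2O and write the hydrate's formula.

Mass of water lost = 15 − 8.18 = 6.82 g → 6.82 / 18.02 = 0.3785 mol H2O
Molar mass of NiCl2 = 129.59 g/mol → mol NiCl2 = 8.18 / 129.59 = 0.06312
n = 0.3785 / 0.06312 = 6.00 ≈ 6 → NiCl2·6H2O

NiCl2·6H2O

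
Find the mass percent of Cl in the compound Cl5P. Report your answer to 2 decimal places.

Molar mass = 5(35.45) + 1(30.97) = 208.220 g/mol
Mass of Cl per mole = 5 × 35.45 = 177.250 g
% Cl = 177.250 / 208.220 × 100 = 85.13%

85.13%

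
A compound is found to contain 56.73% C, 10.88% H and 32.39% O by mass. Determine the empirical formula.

Assume 100 g: 56.73 g C, 10.88 g H, 32.39 g O.
Moles — C: 56.73 / 12.01 = 4.724 mol; H: 10.88 / 1.008 = 10.79 mol; O: 32.39 / 16.00 = 2.024 mol
Smallest is O at 2.024 mol; normalising gives C 2.333, H 5.332, O 1.000
×3: C 7.00, H 16.00, O 3.00 → C7H16O3

C7H16O3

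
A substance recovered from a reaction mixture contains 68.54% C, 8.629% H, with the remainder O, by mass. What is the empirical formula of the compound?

Assume 100 g: 68.54 g C, 8.629 g H, 22.831 g O.
C: 68.54 g ÷ 12.01 g/mol = 5.707 mol
H: 8.629 g ÷ 1.008 g/mol = 8.561 mol
O: 22.831 g ÷ 16.00 g/mol = 1.427 mol
Smallest is O at 1.427 mol; normalising gives C 3.999, H 5.999, O 1.000
Ratio ≈ 4:6:1, so the empirical formula is C4H6O

C4H6O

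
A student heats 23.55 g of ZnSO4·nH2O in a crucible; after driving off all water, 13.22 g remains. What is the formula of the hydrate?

Mass of water lost = 23.55 − 13.22 = 10.33 g → 10.33 / 18.02 = 0.5733 mol H2O
Molar mass of ZnSO4 = 161.45 g/mol → mol ZnSO4 = 13.22 / 161.45 = 0.08188
n = 0.5733 / 0.08188 = 7.00 ≈ 7 → ZnSO4·7H2O

ZnSO4·7H2O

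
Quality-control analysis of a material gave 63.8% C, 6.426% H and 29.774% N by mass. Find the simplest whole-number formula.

C5H6N2

Assume 100 g: 63.8 g C, 6.426 g H, 29.774 g N.
Moles — C: 63.8 / 12.01 = 5.312 mol; H: 6.426 / 1.008 = 6.375 mol; N: 29.774 / 14.01 = 2.125 mol
Smallest is N at 2.125 mol; normalising gives C 2.500, H 3.000, N 1.000
Scaling by 2: C 5.00, H 6.00, N 2.00 → C5H6N2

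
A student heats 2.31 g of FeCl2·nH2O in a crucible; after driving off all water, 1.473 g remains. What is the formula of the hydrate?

Mass of water lost = 2.31 − 1.473 = 0.837 g → 0.837 / 18.02 = 0.04645 mol H2O
Molar mass of FeCl2 = 126.75 g/mol → mol FeCl2 = 1.473 / 126.75 = 0.01162
n = 0.04645 / 0.01162 = 4.00 ≈ 4 → FeCl2·4H2O

FeCl2·4H2O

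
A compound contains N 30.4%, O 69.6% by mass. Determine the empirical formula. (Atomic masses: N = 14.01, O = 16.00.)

Assume 100 g: 30.4 g N, 69.6 g O.
N: 30.4 g ÷ 14.01 g/mol = 2.17 mol
O: 69.6 g ÷ 16.00 g/mol = 4.35 mol
Ratios (÷ 2.17): N 1.000, O 2.005
Ratio ≈ 1:2, so the empirical formula is NO2

NO2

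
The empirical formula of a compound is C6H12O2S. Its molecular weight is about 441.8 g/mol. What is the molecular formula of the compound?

C18H36O6S3

Empirical-formula mass = 148.23 g/mol
n = 441.8 / 148.23 = 2.98 ≈ 3
Molecular formula = (C6H12O2S)3 = C18H36O6S3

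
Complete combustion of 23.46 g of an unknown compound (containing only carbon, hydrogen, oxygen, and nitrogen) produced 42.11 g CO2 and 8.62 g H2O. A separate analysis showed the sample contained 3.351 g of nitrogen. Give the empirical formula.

C4H4NO2

mol C = 42.11 / 44.01 = 0.9568; mass C = 0.9568 × 12.01 = 11.49 g
mol H = 2 × (8.62 / 18.02) = 0.9567; mass H = 0.9567 × 1.008 = 0.9644 g
mol N = 3.351 / 14.01 = 0.2392
mass O = 23.46 − (15.81) = 7.653 g → mol O = 0.4783
Smallest is N at 0.2392 mol; normalising gives C 4.000, H 4.000, N 1.000, O 2.000
→ C4H4NO2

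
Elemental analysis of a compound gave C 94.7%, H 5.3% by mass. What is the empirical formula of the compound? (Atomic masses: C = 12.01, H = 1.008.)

C3H2

Assume 100 g: 94.7 g C, 5.3 g H.
Moles — C: 94.7 / 12.01 = 7.885 mol; H: 5.3 / 1.008 = 5.258 mol
Ratios (÷ 5.258): C 1.500, H 1.000
Scaling by 2: C 3.00, H 2.00 → C3H2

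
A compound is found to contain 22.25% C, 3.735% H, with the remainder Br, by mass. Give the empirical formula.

Assume 100 g: 22.25 g C, 3.735 g H, 74.015 g Br.
n(C) = 22.25/12.01 = 1.853, n(H) = 3.735/1.008 = 3.705, n(Br) = 74.015/79.90 = 0.9263
Divide by the smallest (0.9263 mol Br): C 2.000, H 4.000, Br 1.000
→ C2H4Br

C2H4Br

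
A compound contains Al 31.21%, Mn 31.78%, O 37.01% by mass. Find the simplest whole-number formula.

Al2MnO4

Assume 100 g: 31.21 g Al, 31.78 g Mn, 37.01 g O.
n(Al) = 31.21/26.98 = 1.157, n(Mn) = 31.78/54.94 = 0.5784, n(O) = 37.01/16.00 = 2.313
Ratios (÷ 0.5784): Al 2.000, Mn 1.000, O 3.999
Ratio ≈ 2:1:4, so the empirical formula is Al2MnO4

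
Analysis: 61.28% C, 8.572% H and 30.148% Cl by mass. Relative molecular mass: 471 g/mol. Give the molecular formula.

C24H40Cl4

Assume 100 g: 61.28 g C, 8.572 g H, 30.148 g Cl.
Moles — C: 61.28 / 12.01 = 5.102 mol; H: 8.572 / 1.008 = 8.504 mol; Cl: 30.148 / 35.45 = 0.8504 mol
Smallest is Cl at 0.8504 mol; normalising gives C 6.000, H 10.000, Cl 1.000
≈ 6:10:1 → C6H10Cl
Empirical-formula mass = 117.59 g/mol
n = 471 / 117.59 = 4.01 ≈ 4
Molecular formula = (C6H10Cl)×4 = C24H40Cl4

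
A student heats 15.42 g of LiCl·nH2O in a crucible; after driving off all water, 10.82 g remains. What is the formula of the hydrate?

LiCl·H2O

Mass of water lost = 15.42 − 10.82 = 4.6 g → 4.6 / 18.02 = 0.2553 mol H2O
Molar mass of LiCl = 42.39 g/mol → mol LiCl = 10.82 / 42.39 = 0.2552
n = 0.2553 / 0.2552 = 1.00 ≈ 1 → LiCl·H2O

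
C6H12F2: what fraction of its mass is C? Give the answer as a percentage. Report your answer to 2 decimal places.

58.99%

Molar mass = 6(12.01) + 12(1.008) + 2(19.00) = 122.156 g/mol
Mass of C per mole = 6 × 12.01 = 72.060 g
% C = 72.060 / 122.156 × 100 = 58.99%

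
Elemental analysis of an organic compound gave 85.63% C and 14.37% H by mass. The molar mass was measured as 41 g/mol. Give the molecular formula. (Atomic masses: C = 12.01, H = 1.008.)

Assume 100 g: 85.63 g C, 14.37 g H.
n(C) = 85.63/12.01 = 7.13, n(H) = 14.37/1.008 = 14.26
Ratios (÷ 7.13): C 1.000, H 1.999
Ratio ≈ 1:2, so the empirical formula is CH2
Empirical-formula mass = 14.03 g/mol
n = 41 / 14.03 = 2.92 ≈ 3
Molecular formula = (CH2)×3 = C3H6

C3H6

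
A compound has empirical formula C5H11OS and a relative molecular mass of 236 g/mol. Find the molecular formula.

Empirical-formula mass = 119.21 g/mol
n = 236 / 119.21 = 1.98 ≈ 2
Molecular formula = (C5H11OS)2 = C10H22O2S2

C10H22O2S2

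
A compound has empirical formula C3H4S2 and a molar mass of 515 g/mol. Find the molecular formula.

Empirical-formula mass = 104.20 g/mol
n = 515 / 104.20 = 4.94 ≈ 5
Molecular formula = (C3H4S2)5 = C15H20S10

C15H20S10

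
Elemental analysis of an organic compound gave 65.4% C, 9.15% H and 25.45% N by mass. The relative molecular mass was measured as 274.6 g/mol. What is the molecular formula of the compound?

C15H25N5

Assume 100 g: 65.4 g C, 9.15 g H, 25.45 g N.
Moles — C: 65.4 / 12.01 = 5.445 mol; H: 9.15 / 1.008 = 9.077 mol; N: 25.45 / 14.01 = 1.817 mol
Divide by the smallest (1.817 mol N): C 2.998, H 4.997, N 1.000
→ C3H5N
Empirical-formula mass = 55.08 g/mol
n = 274.6 / 55.08 = 4.99 ≈ 5
Molecular formula = (C3H5N)×5 = C15H25N5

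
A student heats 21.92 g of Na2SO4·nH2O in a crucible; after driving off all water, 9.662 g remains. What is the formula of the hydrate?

Mass of water lost = 21.92 − 9.662 = 12.26 g → 12.26 / 18.02 = 0.6802 mol H2O
Molar mass of Na2SO4 = 142.05 g/mol → mol Na2SO4 = 9.662 / 142.05 = 0.06802
n = 0.6802 / 0.06802 = 10.00 ≈ 10 → Na2SO4·10H2O

Na2SO4·10H2O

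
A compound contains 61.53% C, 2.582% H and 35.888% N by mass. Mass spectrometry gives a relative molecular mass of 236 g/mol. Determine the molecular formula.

C12H6N6

Assume 100 g: 61.53 g C, 2.582 g H, 35.888 g N.
C: 61.53 g ÷ 12.01 g/mol = 5.123 mol
H: 2.582 g ÷ 1.008 g/mol = 2.562 mol
N: 35.888 g ÷ 14.01 g/mol = 2.562 mol
Ratios (÷ 2.562): C 2.000, H 1.000, N 1.000
→ C2HN
Empirical-formula mass = 39.04 g/mol
n = 236 / 39.04 = 6.05 ≈ 6
Molecular formula = (C2HN)×6 = C12H6N6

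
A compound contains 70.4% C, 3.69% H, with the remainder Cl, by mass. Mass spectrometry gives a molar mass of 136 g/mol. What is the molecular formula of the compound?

C8H5Cl

Assume 100 g: 70.4 g C, 3.69 g H, 25.91 g Cl.
C: 70.4 g ÷ 12.01 g/mol = 5.862 mol
H: 3.69 g ÷ 1.008 g/mol = 3.661 mol
Cl: 25.91 g ÷ 35.45 g/mol = 0.7309 mol
Divide by the smallest (0.7309 mol Cl): C 8.020, H 5.009, Cl 1.000
Ratio ≈ 8:5:1, so the empirical formula is C8H5Cl
Empirical-formula mass = 136.57 g/mol
n = 136 / 136.57 = 1.00 ≈ 1
Molecular formula = empirical formula = C8H5Cl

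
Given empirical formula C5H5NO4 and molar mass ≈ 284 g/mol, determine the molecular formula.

Empirical-formula mass = 143.10 g/mol
n = 284 / 143.10 = 1.98 ≈ 2
Molecular formula = (C5H5NO4)2 = C10H10N2O8

C10H10N2O8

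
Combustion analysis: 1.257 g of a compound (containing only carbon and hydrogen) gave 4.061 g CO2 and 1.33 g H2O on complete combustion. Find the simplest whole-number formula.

mol C = 4.061 / 44.01 = 0.09227; mass C = 0.09227 × 12.01 = 1.108 g
mol H = 2 × (1.33 / 18.02) = 0.1476; mass H = 0.1476 × 1.008 = 0.1488 g
Smallest is C at 0.09227 mol; normalising gives C 1.000, H 1.600
Scaling by 5: C 5.00, H 8.00 → C5H8

C5H8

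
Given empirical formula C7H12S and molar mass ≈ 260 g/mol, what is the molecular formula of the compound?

C14H24S2

Empirical-formula mass = 128.24 g/mol
n = 260 / 128.24 = 2.03 ≈ 2
Molecular formula = (C7H12S)2 = C14H24S2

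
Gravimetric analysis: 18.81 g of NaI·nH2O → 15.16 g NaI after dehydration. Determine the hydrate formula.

Mass of water lost = 18.81 − 15.16 = 3.65 g → 3.65 / 18.02 = 0.2026 mol H2O
Molar mass of NaI = 149.89 g/mol → mol NaI = 15.16 / 149.89 = 0.1011
n = 0.2026 / 0.1011 = 2.00 ≈ 2 → NaI·2H2O

NaI·2H2O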